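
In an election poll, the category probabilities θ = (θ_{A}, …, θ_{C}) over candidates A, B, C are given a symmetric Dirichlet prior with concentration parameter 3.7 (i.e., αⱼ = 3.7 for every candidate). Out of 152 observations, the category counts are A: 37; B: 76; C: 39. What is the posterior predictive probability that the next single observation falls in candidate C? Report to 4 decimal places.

0.2618

The Dirichlet prior is conjugate to the Multinomial likelihood: each posterior αⱼ = prior αⱼ + observed count nⱼ.
Posterior concentration: (40.7, 79.7, 42.7), total = 163.1.
P(next = C | data) = α_{C}/Σα = 0.2618.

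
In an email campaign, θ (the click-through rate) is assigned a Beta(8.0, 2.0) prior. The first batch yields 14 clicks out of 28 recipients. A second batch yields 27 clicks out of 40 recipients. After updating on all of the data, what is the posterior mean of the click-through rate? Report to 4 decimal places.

The Beta prior is conjugate to a Binomial/Bernoulli likelihood; the update adds successes to α and failures to β.
After batch 1: Beta(8.0+14, 2.0+14) = Beta(22.0, 16.0).
After batch 2: Beta(22.0+27, 16.0+13) = Beta(49.0, 29.0).
Posterior mean = α/(α+β) = 49.0/78.0 = 0.6282.

0.6282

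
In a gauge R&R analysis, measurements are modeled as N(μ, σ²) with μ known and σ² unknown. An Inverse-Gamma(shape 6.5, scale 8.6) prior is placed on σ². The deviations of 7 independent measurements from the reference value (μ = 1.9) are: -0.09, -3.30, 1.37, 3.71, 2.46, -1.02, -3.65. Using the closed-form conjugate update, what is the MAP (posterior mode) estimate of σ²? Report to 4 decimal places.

With known mean μ and an Inverse-Gamma(α, β) prior on σ², the Normal likelihood is conjugate: posterior is Inv-Gamma(α + n/2, β + Σ(xᵢ−μ)²/2).
Σ(xᵢ−μ)² = (-0.09)² + (-3.30)² + (1.37)² + (3.71)² + (2.46)² + (-1.02)² + (-3.65)² = 46.9536.
Posterior: Inv-Gamma(6.5 + 7/2, 8.6 + 46.9536/2) = Inv-Gamma(10.00, 32.07680).
Mode = β/(α+1) = 32.07680/11.00 = 2.9161.

2.9161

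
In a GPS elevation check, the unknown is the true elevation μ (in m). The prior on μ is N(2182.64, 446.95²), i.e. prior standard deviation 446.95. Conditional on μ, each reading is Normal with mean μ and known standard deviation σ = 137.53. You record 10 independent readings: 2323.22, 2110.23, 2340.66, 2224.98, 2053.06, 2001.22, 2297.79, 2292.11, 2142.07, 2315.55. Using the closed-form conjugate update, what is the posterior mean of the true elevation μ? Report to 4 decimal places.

2209.8315

For Normal data with known variance σ², a Normal(μ₀, σ₀²) prior on μ is conjugate. Posterior precision = 1/σ₀² + n/σ²; posterior mean is the precision-weighted average of μ₀ and x̄.
Σxᵢ = 2323.22 + 2110.23 + 2340.66 + 2224.98 + 2053.06 + 2001.22 + 2297.79 + 2292.11 + 2142.07 + 2315.55 = 22100.89, so n·x̄ = 22100.89.
σ₀² = 446.95² = 199764.3025, σ² = 137.53² = 18914.5009; σ² + n·σ₀² = 18914.5009 + 10·199764.3025 = 2016557.5259.
Posterior mean = (μ₀/σ₀² + n·x̄/σ²)/(1/σ₀² + n/σ²) = (σ²·μ₀ + σ₀²·n·x̄)/(σ² + n·σ₀²) = (18914.5009·2182.64 + 199764.3025·22100.89)/2016557.5259 = 4456252421.723601/2016557.5259 = 2209.8315.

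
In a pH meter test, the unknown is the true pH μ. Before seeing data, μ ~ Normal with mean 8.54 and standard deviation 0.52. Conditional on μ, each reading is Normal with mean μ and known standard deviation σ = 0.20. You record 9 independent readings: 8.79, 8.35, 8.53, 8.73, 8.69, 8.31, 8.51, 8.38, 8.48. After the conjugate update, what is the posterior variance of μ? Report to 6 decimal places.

For Normal data with known variance σ², a Normal(μ₀, σ₀²) prior on μ is conjugate. Posterior precision = 1/σ₀² + n/σ²; posterior mean is the precision-weighted average of μ₀ and x̄.
σ₀² = 0.52² = 0.2704, σ² = 0.20² = 0.04; σ² + n·σ₀² = 0.04 + 9·0.2704 = 2.4736.
Posterior precision = 1/σ₀² + n/σ² = 1/0.2704 + 9/0.04 = (σ² + n·σ₀²)/(σ₀²σ²) = 2.4736/(0.2704·0.04); posterior variance σₙ² = σ₀²σ²/(σ² + n·σ₀²) = 0.2704·0.04/2.4736 = 0.004373.

0.004373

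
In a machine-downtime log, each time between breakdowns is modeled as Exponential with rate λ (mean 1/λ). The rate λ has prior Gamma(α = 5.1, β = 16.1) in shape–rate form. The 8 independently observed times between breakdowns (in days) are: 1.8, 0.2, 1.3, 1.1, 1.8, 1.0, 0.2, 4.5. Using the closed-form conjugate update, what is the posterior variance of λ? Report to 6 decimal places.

With a Gamma(shape α, rate β) prior on the exponential rate λ, the posterior after n observations with total T = Σxᵢ is Gamma(α+n, β+T).
Sum of observations T = 11.9 days; n = 8.
Posterior: Gamma(5.1+8, 16.1+11.9) = Gamma(13.1, 28.0).
Var = α/β² = 0.016709.

0.016709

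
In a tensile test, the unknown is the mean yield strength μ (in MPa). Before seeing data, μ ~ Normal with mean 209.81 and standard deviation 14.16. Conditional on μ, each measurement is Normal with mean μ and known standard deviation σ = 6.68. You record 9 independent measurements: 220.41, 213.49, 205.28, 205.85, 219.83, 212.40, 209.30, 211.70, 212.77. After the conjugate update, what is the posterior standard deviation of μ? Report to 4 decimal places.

2.1996

For Normal data with known variance σ², a Normal(μ₀, σ₀²) prior on μ is conjugate. Posterior precision = 1/σ₀² + n/σ²; posterior mean is the precision-weighted average of μ₀ and x̄.
σ₀² = 14.16² = 200.5056, σ² = 6.68² = 44.6224; σ² + n·σ₀² = 44.6224 + 9·200.5056 = 1849.1728.
Posterior precision = 1/σ₀² + n/σ² = 1/200.5056 + 9/44.6224 = (σ² + n·σ₀²)/(σ₀²σ²) = 1849.1728/(200.5056·44.6224); posterior variance σₙ² = σ₀²σ²/(σ² + n·σ₀²) = 200.5056·44.6224/1849.1728 = 4.838402.
Posterior SD = √σₙ² = √(200.5056·44.6224/1849.1728) = 2.1996.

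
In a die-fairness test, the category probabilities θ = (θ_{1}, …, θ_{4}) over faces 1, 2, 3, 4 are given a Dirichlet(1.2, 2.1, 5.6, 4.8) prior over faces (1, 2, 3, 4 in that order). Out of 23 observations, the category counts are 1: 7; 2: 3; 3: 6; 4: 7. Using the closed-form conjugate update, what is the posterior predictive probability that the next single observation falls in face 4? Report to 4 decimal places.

0.3215

The Dirichlet prior is conjugate to the Multinomial likelihood: each posterior αⱼ = prior αⱼ + observed count nⱼ.
Posterior concentration: (8.2, 5.1, 11.6, 11.8), total = 36.7.
P(next = 4 | data) = α_{4}/Σα = 0.3215.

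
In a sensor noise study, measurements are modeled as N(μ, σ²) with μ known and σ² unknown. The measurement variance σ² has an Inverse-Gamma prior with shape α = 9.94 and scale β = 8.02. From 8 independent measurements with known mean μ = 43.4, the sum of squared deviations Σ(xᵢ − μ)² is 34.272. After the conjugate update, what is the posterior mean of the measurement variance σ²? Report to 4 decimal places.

1.9440

With known mean μ and an Inverse-Gamma(α, β) prior on σ², the Normal likelihood is conjugate: posterior is Inv-Gamma(α + n/2, β + Σ(xᵢ−μ)²/2).
Posterior: Inv-Gamma(9.94 + 8/2, 8.02 + 34.272/2) = Inv-Gamma(13.94, 25.1560).
E[σ²|data] = β/(α−1) = 25.1560/12.94 = 1.9440.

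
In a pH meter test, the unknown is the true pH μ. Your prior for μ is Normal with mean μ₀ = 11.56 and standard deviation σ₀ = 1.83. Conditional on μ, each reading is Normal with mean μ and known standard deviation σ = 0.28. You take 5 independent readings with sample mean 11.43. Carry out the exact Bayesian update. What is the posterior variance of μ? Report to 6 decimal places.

0.015607

For Normal data with known variance σ², a Normal(μ₀, σ₀²) prior on μ is conjugate. Posterior precision = 1/σ₀² + n/σ²; posterior mean is the precision-weighted average of μ₀ and x̄.
σ₀² = 1.83² = 3.3489, σ² = 0.28² = 0.0784; σ² + n·σ₀² = 0.0784 + 5·3.3489 = 16.8229.
Posterior precision = 1/σ₀² + n/σ² = 1/3.3489 + 5/0.0784 = (σ² + n·σ₀²)/(σ₀²σ²) = 16.8229/(3.3489·0.0784); posterior variance σₙ² = σ₀²σ²/(σ² + n·σ₀²) = 3.3489·0.0784/16.8229 = 0.015607.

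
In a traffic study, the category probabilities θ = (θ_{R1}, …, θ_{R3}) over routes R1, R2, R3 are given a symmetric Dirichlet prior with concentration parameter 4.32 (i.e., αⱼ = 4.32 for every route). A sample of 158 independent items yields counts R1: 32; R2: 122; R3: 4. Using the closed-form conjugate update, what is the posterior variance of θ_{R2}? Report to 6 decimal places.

0.001122

The Dirichlet prior is conjugate to the Multinomial likelihood: each posterior αⱼ = prior αⱼ + observed count nⱼ.
Posterior concentration: (36.32, 126.32, 8.32), total = 170.96.
Var[θ_j] = α_j(Σα−α_j)/((Σα)²(Σα+1)) = 126.32·44.64/(170.96²·171.96) = 0.001122.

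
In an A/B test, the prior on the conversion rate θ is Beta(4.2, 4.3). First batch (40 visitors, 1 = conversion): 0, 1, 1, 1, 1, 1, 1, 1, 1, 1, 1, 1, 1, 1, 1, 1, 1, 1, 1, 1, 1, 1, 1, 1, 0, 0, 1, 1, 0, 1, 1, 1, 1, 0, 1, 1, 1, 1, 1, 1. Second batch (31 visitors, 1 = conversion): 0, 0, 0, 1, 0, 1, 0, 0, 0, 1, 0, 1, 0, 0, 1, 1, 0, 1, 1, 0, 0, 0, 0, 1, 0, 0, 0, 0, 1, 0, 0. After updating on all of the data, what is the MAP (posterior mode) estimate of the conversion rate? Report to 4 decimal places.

The Beta prior is conjugate to a Binomial/Bernoulli likelihood; the update adds successes to α and failures to β.
After batch 1: Beta(4.2+35, 4.3+5) = Beta(39.2, 9.3).
After batch 2: Beta(39.2+10, 9.3+21) = Beta(49.2, 30.3).
Mode of Beta(a,b) for a,b>1 is (a−1)/(a+b−2) = 48.2/77.5 = 0.6219.

0.6219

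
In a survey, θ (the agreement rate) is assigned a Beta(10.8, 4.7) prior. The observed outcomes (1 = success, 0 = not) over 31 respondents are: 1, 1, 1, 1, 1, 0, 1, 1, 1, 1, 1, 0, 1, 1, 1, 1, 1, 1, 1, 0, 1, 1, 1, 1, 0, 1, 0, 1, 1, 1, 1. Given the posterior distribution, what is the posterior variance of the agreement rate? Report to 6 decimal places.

The Beta prior is conjugate to a Binomial/Bernoulli likelihood; the update adds successes to α and failures to β.
Posterior: Beta(α+k, β+n−k) = Beta(10.8+26, 4.7+5) = Beta(36.8, 9.7).
Var = αβ/((α+β)²(α+β+1)) = 36.8·9.7/(46.5²·47.5) = 0.003476.

0.003476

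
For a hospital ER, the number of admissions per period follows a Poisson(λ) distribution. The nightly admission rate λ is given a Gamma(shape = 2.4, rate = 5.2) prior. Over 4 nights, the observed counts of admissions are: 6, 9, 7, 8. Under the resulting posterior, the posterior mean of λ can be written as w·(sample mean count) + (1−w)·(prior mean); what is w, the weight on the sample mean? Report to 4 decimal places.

With a Gamma(shape α, rate β) prior, the Poisson likelihood is conjugate: the posterior is Gamma(α + ΣXᵢ, β + n).
Posterior mean = (α₀+S)/(β₀+n) = [n/(β₀+n)]·(S/n) + [β₀/(β₀+n)]·(α₀/β₀), so only n and β₀ enter the weight.
Weight on data w = n/(β₀+n) = 4/(5.2+4) = 4/9.2 = 0.4348.

0.4348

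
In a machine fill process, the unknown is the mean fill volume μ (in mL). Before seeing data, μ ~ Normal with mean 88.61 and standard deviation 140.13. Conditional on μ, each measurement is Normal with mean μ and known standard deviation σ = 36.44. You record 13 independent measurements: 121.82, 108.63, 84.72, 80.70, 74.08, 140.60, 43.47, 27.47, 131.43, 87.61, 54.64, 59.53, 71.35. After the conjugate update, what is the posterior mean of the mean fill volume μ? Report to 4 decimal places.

83.5685

For Normal data with known variance σ², a Normal(μ₀, σ₀²) prior on μ is conjugate. Posterior precision = 1/σ₀² + n/σ²; posterior mean is the precision-weighted average of μ₀ and x̄.
Σxᵢ = 121.82 + 108.63 + 84.72 + 80.70 + 74.08 + 140.60 + 43.47 + 27.47 + 131.43 + 87.61 + 54.64 + 59.53 + 71.35 = 1086.05, so n·x̄ = 1086.05.
σ₀² = 140.13² = 19636.4169, σ² = 36.44² = 1327.8736; σ² + n·σ₀² = 1327.8736 + 13·19636.4169 = 256601.2933.
Posterior mean = (μ₀/σ₀² + n·x̄/σ²)/(1/σ₀² + n/σ²) = (σ²·μ₀ + σ₀²·n·x̄)/(σ² + n·σ₀²) = (1327.8736·88.61 + 19636.4169·1086.05)/256601.2933 = 21443793.453941/256601.2933 = 83.5685.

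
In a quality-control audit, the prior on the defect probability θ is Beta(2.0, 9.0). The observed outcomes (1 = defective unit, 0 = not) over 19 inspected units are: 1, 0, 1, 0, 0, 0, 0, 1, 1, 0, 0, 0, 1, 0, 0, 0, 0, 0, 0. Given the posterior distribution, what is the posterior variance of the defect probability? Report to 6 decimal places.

The Beta prior is conjugate to a Binomial/Bernoulli likelihood; the update adds successes to α and failures to β.
Posterior: Beta(α+k, β+n−k) = Beta(2.0+5, 9.0+14) = Beta(7.0, 23.0).
Var = αβ/((α+β)²(α+β+1)) = 7.0·23.0/(30.0²·31.0) = 0.005771.

0.005771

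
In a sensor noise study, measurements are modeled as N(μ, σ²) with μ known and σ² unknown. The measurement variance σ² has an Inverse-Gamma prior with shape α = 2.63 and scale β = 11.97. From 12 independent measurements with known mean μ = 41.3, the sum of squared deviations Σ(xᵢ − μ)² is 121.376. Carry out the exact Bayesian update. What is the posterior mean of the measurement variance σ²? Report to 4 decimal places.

9.5227

With known mean μ and an Inverse-Gamma(α, β) prior on σ², the Normal likelihood is conjugate: posterior is Inv-Gamma(α + n/2, β + Σ(xᵢ−μ)²/2).
Posterior: Inv-Gamma(2.63 + 12/2, 11.97 + 121.376/2) = Inv-Gamma(8.63, 72.6580).
E[σ²|data] = β/(α−1) = 72.6580/7.63 = 9.5227.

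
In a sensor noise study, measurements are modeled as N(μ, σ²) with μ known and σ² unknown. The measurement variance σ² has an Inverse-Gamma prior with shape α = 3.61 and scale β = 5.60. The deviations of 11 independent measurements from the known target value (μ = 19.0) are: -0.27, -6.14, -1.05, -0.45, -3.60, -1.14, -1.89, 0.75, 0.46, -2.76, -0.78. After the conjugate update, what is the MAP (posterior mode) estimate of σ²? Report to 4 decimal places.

With known mean μ and an Inverse-Gamma(α, β) prior on σ², the Normal likelihood is conjugate: posterior is Inv-Gamma(α + n/2, β + Σ(xᵢ−μ)²/2).
Σ(xᵢ−μ)² = (-0.27)² + (-6.14)² + (-1.05)² + (-0.45)² + (-3.60)² + (-1.14)² + (-1.89)² + (0.75)² + (0.46)² + (-2.76)² + (-0.78)² = 65.9093.
Posterior: Inv-Gamma(3.61 + 11/2, 5.60 + 65.9093/2) = Inv-Gamma(9.11, 38.55465).
Mode = β/(α+1) = 38.55465/10.11 = 3.8135.

3.8135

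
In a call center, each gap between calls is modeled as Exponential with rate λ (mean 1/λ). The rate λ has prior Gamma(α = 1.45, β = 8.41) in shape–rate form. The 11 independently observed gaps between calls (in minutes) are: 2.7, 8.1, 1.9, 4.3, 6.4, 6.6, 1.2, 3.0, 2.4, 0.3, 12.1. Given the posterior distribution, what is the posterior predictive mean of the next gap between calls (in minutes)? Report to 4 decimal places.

5.0140

With a Gamma(shape α, rate β) prior on the exponential rate λ, the posterior after n observations with total T = Σxᵢ is Gamma(α+n, β+T).
Sum of observations T = 49.0 minutes; n = 11.
Posterior: Gamma(1.45+11, 8.41+49.0) = Gamma(12.45, 57.41).
The predictive distribution for the next observation is Lomax; its mean is β/(α−1) = 57.41/11.45 = 5.0140.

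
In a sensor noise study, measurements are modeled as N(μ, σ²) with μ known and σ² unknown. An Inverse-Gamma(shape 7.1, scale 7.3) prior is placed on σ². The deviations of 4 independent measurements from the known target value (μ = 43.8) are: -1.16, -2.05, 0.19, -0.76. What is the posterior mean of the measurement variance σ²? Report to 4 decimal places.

1.2816

With known mean μ and an Inverse-Gamma(α, β) prior on σ², the Normal likelihood is conjugate: posterior is Inv-Gamma(α + n/2, β + Σ(xᵢ−μ)²/2).
Σ(xᵢ−μ)² = (-1.16)² + (-2.05)² + (0.19)² + (-0.76)² = 6.1618.
Posterior: Inv-Gamma(7.1 + 4/2, 7.3 + 6.1618/2) = Inv-Gamma(9.10, 10.38090).
E[σ²|data] = β/(α−1) = 10.38090/8.10 = 1.2816.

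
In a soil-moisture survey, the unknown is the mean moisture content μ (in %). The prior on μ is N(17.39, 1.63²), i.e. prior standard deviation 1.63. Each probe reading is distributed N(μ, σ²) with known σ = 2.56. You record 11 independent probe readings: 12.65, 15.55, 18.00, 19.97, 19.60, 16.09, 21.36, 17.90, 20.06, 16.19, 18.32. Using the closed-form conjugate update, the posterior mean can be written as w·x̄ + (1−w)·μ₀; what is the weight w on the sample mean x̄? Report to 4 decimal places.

0.8168

For Normal data with known variance σ², a Normal(μ₀, σ₀²) prior on μ is conjugate. Posterior precision = 1/σ₀² + n/σ²; posterior mean is the precision-weighted average of μ₀ and x̄.
σ₀² = 1.63² = 2.6569, σ² = 2.56² = 6.5536. Prior precision 1/σ₀² = 1/2.6569; data precision n/σ² = 11/6.5536.
w = (n/σ²)/(1/σ₀² + n/σ²) = n·σ₀²/(σ² + n·σ₀²) = 11·2.6569/(6.5536 + 11·2.6569) = 29.2259/35.7795 = 0.8168.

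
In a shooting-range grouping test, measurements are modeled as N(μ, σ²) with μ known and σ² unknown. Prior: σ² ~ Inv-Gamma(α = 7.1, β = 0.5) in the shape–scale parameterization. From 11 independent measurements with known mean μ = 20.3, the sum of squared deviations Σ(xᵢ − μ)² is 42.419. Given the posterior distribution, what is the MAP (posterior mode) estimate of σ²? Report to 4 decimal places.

1.5963

With known mean μ and an Inverse-Gamma(α, β) prior on σ², the Normal likelihood is conjugate: posterior is Inv-Gamma(α + n/2, β + Σ(xᵢ−μ)²/2).
Posterior: Inv-Gamma(7.1 + 11/2, 0.5 + 42.419/2) = Inv-Gamma(12.60, 21.7095).
Mode = β/(α+1) = 21.7095/13.60 = 1.5963.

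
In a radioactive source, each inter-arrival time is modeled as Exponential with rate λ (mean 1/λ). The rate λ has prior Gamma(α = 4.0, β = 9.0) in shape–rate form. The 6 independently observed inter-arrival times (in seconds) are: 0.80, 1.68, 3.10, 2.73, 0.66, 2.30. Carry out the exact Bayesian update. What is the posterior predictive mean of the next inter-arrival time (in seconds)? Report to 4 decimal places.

2.2522

With a Gamma(shape α, rate β) prior on the exponential rate λ, the posterior after n observations with total T = Σxᵢ is Gamma(α+n, β+T).
Sum of observations T = 11.27 seconds; n = 6.
Posterior: Gamma(4.0+6, 9.0+11.27) = Gamma(10.0, 20.27).
The predictive distribution for the next observation is Lomax; its mean is β/(α−1) = 20.27/9.0 = 2.2522.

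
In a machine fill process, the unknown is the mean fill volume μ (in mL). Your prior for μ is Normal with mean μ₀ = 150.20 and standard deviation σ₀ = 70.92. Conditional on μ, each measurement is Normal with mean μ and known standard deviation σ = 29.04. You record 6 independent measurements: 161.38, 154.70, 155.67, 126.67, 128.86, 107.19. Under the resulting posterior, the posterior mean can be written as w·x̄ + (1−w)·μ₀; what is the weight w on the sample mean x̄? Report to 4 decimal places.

0.9728

For Normal data with known variance σ², a Normal(μ₀, σ₀²) prior on μ is conjugate. Posterior precision = 1/σ₀² + n/σ²; posterior mean is the precision-weighted average of μ₀ and x̄.
σ₀² = 70.92² = 5029.6464, σ² = 29.04² = 843.3216. Prior precision 1/σ₀² = 1/5029.6464; data precision n/σ² = 6/843.3216.
w = (n/σ²)/(1/σ₀² + n/σ²) = n·σ₀²/(σ² + n·σ₀²) = 6·5029.6464/(843.3216 + 6·5029.6464) = 30177.8784/31021.2 = 0.9728.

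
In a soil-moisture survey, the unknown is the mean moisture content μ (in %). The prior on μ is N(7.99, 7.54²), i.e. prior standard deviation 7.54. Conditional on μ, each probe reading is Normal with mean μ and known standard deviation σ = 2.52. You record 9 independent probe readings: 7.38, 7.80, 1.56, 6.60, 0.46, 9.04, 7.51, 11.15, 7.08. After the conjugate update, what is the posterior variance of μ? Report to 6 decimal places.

0.696950

For Normal data with known variance σ², a Normal(μ₀, σ₀²) prior on μ is conjugate. Posterior precision = 1/σ₀² + n/σ²; posterior mean is the precision-weighted average of μ₀ and x̄.
σ₀² = 7.54² = 56.8516, σ² = 2.52² = 6.3504; σ² + n·σ₀² = 6.3504 + 9·56.8516 = 518.0148.
Posterior precision = 1/σ₀² + n/σ² = 1/56.8516 + 9/6.3504 = (σ² + n·σ₀²)/(σ₀²σ²) = 518.0148/(56.8516·6.3504); posterior variance σₙ² = σ₀²σ²/(σ² + n·σ₀²) = 56.8516·6.3504/518.0148 = 0.696950.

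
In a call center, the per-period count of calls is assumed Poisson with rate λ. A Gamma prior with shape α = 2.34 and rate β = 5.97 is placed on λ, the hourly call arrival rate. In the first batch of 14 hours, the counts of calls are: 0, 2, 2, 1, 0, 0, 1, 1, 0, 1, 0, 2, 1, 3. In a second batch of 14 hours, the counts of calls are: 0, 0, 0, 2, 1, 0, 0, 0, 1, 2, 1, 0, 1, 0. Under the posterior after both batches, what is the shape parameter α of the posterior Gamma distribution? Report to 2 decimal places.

With a Gamma(shape α, rate β) prior, the Poisson likelihood is conjugate: the posterior is Gamma(α + ΣXᵢ, β + n).
Batch 1: sum of counts S = 14 over n = 14 hours.
After batch 1: Gamma(α+S, β+n) = Gamma(2.34+14, 5.97+14) = Gamma(16.34, 19.97).
Batch 2: sum of counts S = 8 over n = 14 hours.
After batch 2: Gamma(α+S, β+n) = Gamma(16.34+8, 19.97+14) = Gamma(24.34, 33.97).
Posterior α = 24.34.

24.34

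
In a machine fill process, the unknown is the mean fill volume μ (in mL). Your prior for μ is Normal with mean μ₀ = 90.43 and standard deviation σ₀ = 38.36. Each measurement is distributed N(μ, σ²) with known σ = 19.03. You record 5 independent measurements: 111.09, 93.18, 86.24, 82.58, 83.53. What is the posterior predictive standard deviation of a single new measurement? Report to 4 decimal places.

For Normal data with known variance σ², a Normal(μ₀, σ₀²) prior on μ is conjugate. Posterior precision = 1/σ₀² + n/σ²; posterior mean is the precision-weighted average of μ₀ and x̄.
σ₀² = 38.36² = 1471.4896, σ² = 19.03² = 362.1409; σ² + n·σ₀² = 362.1409 + 5·1471.4896 = 7719.5889.
Posterior precision = 1/σ₀² + n/σ² = 1/1471.4896 + 5/362.1409 = (σ² + n·σ₀²)/(σ₀²σ²) = 7719.5889/(1471.4896·362.1409); posterior variance σₙ² = σ₀²σ²/(σ² + n·σ₀²) = 1471.4896·362.1409/7719.5889 = 69.030433.
Predictive variance for one new observation = σₙ² + σ² = 1471.4896·362.1409/7719.5889 + 362.1409 = σ²·(σ₀² + 7719.5889)/7719.5889 = 362.1409·9191.0785/7719.5889 = 431.171333; SD = √(362.1409·9191.0785/7719.5889) = 20.7647.

20.7647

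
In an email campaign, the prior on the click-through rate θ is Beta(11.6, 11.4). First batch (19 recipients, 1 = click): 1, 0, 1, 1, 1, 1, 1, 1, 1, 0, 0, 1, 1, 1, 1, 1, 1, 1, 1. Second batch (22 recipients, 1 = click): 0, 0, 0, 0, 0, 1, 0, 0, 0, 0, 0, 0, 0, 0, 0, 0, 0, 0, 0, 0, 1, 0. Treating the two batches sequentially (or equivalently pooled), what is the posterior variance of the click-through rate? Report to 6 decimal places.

0.003825

The Beta prior is conjugate to a Binomial/Bernoulli likelihood; the update adds successes to α and failures to β.
After batch 1: Beta(11.6+16, 11.4+3) = Beta(27.6, 14.4).
After batch 2: Beta(27.6+2, 14.4+20) = Beta(29.6, 34.4).
Var = αβ/((α+β)²(α+β+1)) = 29.6·34.4/(64.0²·65.0) = 0.003825.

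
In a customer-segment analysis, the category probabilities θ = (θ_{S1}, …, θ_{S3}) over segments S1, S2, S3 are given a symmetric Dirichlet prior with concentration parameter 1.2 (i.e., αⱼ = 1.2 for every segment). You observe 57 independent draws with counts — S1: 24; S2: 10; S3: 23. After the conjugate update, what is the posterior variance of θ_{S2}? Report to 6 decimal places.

0.002446

The Dirichlet prior is conjugate to the Multinomial likelihood: each posterior αⱼ = prior αⱼ + observed count nⱼ.
Posterior concentration: (25.2, 11.2, 24.2), total = 60.6.
Var[θ_j] = α_j(Σα−α_j)/((Σα)²(Σα+1)) = 11.2·49.4/(60.6²·61.6) = 0.002446.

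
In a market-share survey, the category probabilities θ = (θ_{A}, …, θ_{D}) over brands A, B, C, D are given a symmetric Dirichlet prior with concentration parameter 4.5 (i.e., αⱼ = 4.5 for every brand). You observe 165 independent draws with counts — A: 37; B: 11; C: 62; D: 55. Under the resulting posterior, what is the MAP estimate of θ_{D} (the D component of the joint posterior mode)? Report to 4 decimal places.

The Dirichlet prior is conjugate to the Multinomial likelihood: each posterior αⱼ = prior αⱼ + observed count nⱼ.
Posterior concentration: (41.5, 15.5, 66.5, 59.5), total = 183.0.
Joint mode component: (α_{D}−1)/(Σα−K) = 58.5/179.0 = 0.3268.

0.3268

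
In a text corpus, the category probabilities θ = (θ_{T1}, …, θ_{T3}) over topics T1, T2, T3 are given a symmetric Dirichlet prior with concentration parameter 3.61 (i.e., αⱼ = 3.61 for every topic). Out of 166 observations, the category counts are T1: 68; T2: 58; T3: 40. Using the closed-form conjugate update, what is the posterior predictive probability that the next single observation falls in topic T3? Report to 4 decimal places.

0.2466

The Dirichlet prior is conjugate to the Multinomial likelihood: each posterior αⱼ = prior αⱼ + observed count nⱼ.
Posterior concentration: (71.61, 61.61, 43.61), total = 176.83.
P(next = T3 | data) = α_{T3}/Σα = 0.2466.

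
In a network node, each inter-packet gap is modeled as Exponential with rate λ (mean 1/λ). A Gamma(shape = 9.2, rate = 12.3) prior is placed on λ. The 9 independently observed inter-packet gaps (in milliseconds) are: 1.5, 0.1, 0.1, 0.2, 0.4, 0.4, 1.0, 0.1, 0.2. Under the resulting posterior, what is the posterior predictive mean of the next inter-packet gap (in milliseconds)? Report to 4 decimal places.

With a Gamma(shape α, rate β) prior on the exponential rate λ, the posterior after n observations with total T = Σxᵢ is Gamma(α+n, β+T).
Sum of observations T = 4.0 milliseconds; n = 9.
Posterior: Gamma(9.2+9, 12.3+4.0) = Gamma(18.2, 16.3).
The predictive distribution for the next observation is Lomax; its mean is β/(α−1) = 16.3/17.2 = 0.9477.

0.9477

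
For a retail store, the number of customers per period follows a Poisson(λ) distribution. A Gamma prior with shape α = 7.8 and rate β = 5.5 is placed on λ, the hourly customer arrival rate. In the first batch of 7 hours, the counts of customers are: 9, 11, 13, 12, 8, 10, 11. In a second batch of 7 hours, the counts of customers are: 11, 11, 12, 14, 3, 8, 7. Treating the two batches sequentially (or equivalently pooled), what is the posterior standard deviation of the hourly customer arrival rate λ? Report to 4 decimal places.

With a Gamma(shape α, rate β) prior, the Poisson likelihood is conjugate: the posterior is Gamma(α + ΣXᵢ, β + n).
Batch 1: sum of counts S = 74 over n = 7 hours.
After batch 1: Gamma(α+S, β+n) = Gamma(7.8+74, 5.5+7) = Gamma(81.8, 12.5).
Batch 2: sum of counts S = 66 over n = 7 hours.
After batch 2: Gamma(α+S, β+n) = Gamma(81.8+66, 12.5+7) = Gamma(147.8, 19.5).
SD = √α/β = √147.8/19.5 = 0.6235.

0.6235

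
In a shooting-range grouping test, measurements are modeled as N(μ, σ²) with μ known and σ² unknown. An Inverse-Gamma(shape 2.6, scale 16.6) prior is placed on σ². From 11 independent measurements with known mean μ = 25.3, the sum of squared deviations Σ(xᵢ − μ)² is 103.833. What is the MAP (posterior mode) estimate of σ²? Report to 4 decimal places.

With known mean μ and an Inverse-Gamma(α, β) prior on σ², the Normal likelihood is conjugate: posterior is Inv-Gamma(α + n/2, β + Σ(xᵢ−μ)²/2).
Posterior: Inv-Gamma(2.6 + 11/2, 16.6 + 103.833/2) = Inv-Gamma(8.10, 68.5165).
Mode = β/(α+1) = 68.5165/9.10 = 7.5293.

7.5293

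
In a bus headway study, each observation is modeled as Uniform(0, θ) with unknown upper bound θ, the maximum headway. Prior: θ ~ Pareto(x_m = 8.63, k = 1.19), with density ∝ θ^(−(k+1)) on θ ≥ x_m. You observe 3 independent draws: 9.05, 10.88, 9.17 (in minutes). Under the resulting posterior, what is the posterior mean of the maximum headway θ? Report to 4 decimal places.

14.2907

A Pareto(scale x_m, shape k) prior on the upper bound θ of Uniform(0, θ) is conjugate: posterior is Pareto(max(x_m, max xᵢ), k + n).
Sample maximum = 10.88; prior scale x_m = 8.63 → posterior scale = max = 10.88.
Posterior shape = 1.19 + 3 = 4.19.
E[θ|data] = k·x_m/(k−1) = 4.19·10.88/3.19 = 14.2907.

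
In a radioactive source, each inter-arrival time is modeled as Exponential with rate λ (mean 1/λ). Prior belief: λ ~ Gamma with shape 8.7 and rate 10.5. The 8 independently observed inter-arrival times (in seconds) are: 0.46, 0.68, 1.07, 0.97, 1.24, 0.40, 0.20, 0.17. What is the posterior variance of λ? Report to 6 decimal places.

0.067838

With a Gamma(shape α, rate β) prior on the exponential rate λ, the posterior after n observations with total T = Σxᵢ is Gamma(α+n, β+T).
Sum of observations T = 5.19 seconds; n = 8.
Posterior: Gamma(8.7+8, 10.5+5.19) = Gamma(16.7, 15.69).
Var = α/β² = 0.067838.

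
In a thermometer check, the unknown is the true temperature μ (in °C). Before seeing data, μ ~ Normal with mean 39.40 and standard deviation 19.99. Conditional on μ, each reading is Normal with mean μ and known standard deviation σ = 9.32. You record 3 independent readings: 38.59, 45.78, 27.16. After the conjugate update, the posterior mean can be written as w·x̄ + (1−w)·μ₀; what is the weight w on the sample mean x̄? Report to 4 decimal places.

For Normal data with known variance σ², a Normal(μ₀, σ₀²) prior on μ is conjugate. Posterior precision = 1/σ₀² + n/σ²; posterior mean is the precision-weighted average of μ₀ and x̄.
σ₀² = 19.99² = 399.6001, σ² = 9.32² = 86.8624. Prior precision 1/σ₀² = 1/399.6001; data precision n/σ² = 3/86.8624.
w = (n/σ²)/(1/σ₀² + n/σ²) = n·σ₀²/(σ² + n·σ₀²) = 3·399.6001/(86.8624 + 3·399.6001) = 1198.8003/1285.6627 = 0.9324.

0.9324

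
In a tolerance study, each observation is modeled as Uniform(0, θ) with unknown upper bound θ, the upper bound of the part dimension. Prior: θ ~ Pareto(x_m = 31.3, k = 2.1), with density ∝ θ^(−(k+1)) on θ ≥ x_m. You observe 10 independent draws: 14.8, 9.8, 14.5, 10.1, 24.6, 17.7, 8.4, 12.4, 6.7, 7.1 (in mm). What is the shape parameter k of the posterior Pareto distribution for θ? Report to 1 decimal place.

12.1

A Pareto(scale x_m, shape k) prior on the upper bound θ of Uniform(0, θ) is conjugate: posterior is Pareto(max(x_m, max xᵢ), k + n).
Sample maximum = 24.6; prior scale x_m = 31.3 → posterior scale = max = 31.3.
Posterior shape = 2.1 + 10 = 12.1.
Posterior shape k = 12.1.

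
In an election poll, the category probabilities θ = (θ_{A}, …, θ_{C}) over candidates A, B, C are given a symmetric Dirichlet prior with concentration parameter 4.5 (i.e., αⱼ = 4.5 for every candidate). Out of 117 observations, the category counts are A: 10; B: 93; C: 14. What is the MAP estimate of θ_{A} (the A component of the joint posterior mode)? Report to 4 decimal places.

0.1059

The Dirichlet prior is conjugate to the Multinomial likelihood: each posterior αⱼ = prior αⱼ + observed count nⱼ.
Posterior concentration: (14.5, 97.5, 18.5), total = 130.5.
Joint mode component: (α_{A}−1)/(Σα−K) = 13.5/127.5 = 0.1059.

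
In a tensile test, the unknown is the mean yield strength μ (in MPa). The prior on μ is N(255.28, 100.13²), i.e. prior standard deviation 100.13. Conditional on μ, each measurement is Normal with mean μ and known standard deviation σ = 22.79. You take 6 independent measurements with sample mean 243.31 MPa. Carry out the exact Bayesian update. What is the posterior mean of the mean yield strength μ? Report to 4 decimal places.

243.4125

For Normal data with known variance σ², a Normal(μ₀, σ₀²) prior on μ is conjugate. Posterior precision = 1/σ₀² + n/σ²; posterior mean is the precision-weighted average of μ₀ and x̄.
n·x̄ = 6·243.31 = 1459.86.
σ₀² = 100.13² = 10026.0169, σ² = 22.79² = 519.3841; σ² + n·σ₀² = 519.3841 + 6·10026.0169 = 60675.4855.
Posterior mean = (μ₀/σ₀² + n·x̄/σ²)/(1/σ₀² + n/σ²) = (σ²·μ₀ + σ₀²·n·x̄)/(σ² + n·σ₀²) = (519.3841·255.28 + 10026.0169·1459.86)/60675.4855 = 14769169.404682/60675.4855 = 243.4125.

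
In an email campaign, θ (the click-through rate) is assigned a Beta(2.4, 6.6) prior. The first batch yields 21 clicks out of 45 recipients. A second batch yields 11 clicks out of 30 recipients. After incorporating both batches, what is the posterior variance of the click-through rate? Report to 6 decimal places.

The Beta prior is conjugate to a Binomial/Bernoulli likelihood; the update adds successes to α and failures to β.
After batch 1: Beta(2.4+21, 6.6+24) = Beta(23.4, 30.6).
After batch 2: Beta(23.4+11, 30.6+19) = Beta(34.4, 49.6).
Var = αβ/((α+β)²(α+β+1)) = 34.4·49.6/(84.0²·85.0) = 0.002845.

0.002845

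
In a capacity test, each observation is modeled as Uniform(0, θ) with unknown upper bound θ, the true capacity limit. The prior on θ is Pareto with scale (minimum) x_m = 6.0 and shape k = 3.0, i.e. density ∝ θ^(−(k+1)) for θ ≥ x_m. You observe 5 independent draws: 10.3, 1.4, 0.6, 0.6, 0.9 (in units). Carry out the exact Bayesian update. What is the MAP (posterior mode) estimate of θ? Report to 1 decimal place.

10.3

A Pareto(scale x_m, shape k) prior on the upper bound θ of Uniform(0, θ) is conjugate: posterior is Pareto(max(x_m, max xᵢ), k + n).
Sample maximum = 10.3; prior scale x_m = 6.0 → posterior scale = max = 10.3.
Posterior shape = 3.0 + 5 = 8.0.
The Pareto density is decreasing on [x_m, ∞), so the mode is x_m = 10.3.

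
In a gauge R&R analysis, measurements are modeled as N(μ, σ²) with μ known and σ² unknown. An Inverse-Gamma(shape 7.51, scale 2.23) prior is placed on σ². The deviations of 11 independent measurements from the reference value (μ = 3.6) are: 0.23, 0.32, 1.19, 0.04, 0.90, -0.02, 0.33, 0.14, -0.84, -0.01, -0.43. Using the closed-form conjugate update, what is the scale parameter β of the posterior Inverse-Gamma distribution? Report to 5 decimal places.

3.93125

With known mean μ and an Inverse-Gamma(α, β) prior on σ², the Normal likelihood is conjugate: posterior is Inv-Gamma(α + n/2, β + Σ(xᵢ−μ)²/2).
Σ(xᵢ−μ)² = (0.23)² + (0.32)² + (1.19)² + (0.04)² + (0.90)² + (-0.02)² + (0.33)² + (0.14)² + (-0.84)² + (-0.01)² + (-0.43)² = 3.4025.
Posterior: Inv-Gamma(7.51 + 11/2, 2.23 + 3.4025/2) = Inv-Gamma(13.01, 3.93125).
Posterior β = 3.93125.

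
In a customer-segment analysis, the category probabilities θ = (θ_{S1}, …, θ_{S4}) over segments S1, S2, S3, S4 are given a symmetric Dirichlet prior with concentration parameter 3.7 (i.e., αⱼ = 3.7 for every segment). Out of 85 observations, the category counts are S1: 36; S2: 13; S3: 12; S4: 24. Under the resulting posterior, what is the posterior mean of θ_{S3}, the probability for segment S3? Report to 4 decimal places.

The Dirichlet prior is conjugate to the Multinomial likelihood: each posterior αⱼ = prior αⱼ + observed count nⱼ.
Posterior concentration: (39.7, 16.7, 15.7, 27.7), total = 99.8.
E[θ_{S3}|data] = α_{S3}/Σα = 15.7/99.8 = 0.1573.

0.1573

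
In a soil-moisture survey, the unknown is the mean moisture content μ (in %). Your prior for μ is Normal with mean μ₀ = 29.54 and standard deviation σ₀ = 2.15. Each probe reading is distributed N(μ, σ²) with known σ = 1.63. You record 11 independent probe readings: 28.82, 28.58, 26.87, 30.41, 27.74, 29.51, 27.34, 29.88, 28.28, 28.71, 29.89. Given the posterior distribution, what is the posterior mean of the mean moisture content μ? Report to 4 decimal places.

28.7702

For Normal data with known variance σ², a Normal(μ₀, σ₀²) prior on μ is conjugate. Posterior precision = 1/σ₀² + n/σ²; posterior mean is the precision-weighted average of μ₀ and x̄.
Σxᵢ = 28.82 + 28.58 + 26.87 + 30.41 + 27.74 + 29.51 + 27.34 + 29.88 + 28.28 + 28.71 + 29.89 = 316.03, so n·x̄ = 316.03.
σ₀² = 2.15² = 4.6225, σ² = 1.63² = 2.6569; σ² + n·σ₀² = 2.6569 + 11·4.6225 = 53.5044.
Posterior mean = (μ₀/σ₀² + n·x̄/σ²)/(1/σ₀² + n/σ²) = (σ²·μ₀ + σ₀²·n·x̄)/(σ² + n·σ₀²) = (2.6569·29.54 + 4.6225·316.03)/53.5044 = 1539.333501/53.5044 = 28.7702.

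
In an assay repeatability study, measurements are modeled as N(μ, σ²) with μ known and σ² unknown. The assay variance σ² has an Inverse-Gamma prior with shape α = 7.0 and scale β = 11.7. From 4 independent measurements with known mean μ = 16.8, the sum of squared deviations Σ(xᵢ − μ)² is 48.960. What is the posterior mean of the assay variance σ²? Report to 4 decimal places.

4.5225

With known mean μ and an Inverse-Gamma(α, β) prior on σ², the Normal likelihood is conjugate: posterior is Inv-Gamma(α + n/2, β + Σ(xᵢ−μ)²/2).
Posterior: Inv-Gamma(7.0 + 4/2, 11.7 + 48.960/2) = Inv-Gamma(9.00, 36.1800).
E[σ²|data] = β/(α−1) = 36.1800/8.00 = 4.5225.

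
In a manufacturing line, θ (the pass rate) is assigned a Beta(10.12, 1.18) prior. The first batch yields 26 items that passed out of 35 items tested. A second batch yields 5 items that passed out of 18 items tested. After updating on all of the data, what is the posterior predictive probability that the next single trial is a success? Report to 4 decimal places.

The Beta prior is conjugate to a Binomial/Bernoulli likelihood; the update adds successes to α and failures to β.
After batch 1: Beta(10.12+26, 1.18+9) = Beta(36.12, 10.18).
After batch 2: Beta(36.12+5, 10.18+13) = Beta(41.12, 23.18).
For a single future Bernoulli trial, P(success | data) = α/(α+β) = 0.6395.

0.6395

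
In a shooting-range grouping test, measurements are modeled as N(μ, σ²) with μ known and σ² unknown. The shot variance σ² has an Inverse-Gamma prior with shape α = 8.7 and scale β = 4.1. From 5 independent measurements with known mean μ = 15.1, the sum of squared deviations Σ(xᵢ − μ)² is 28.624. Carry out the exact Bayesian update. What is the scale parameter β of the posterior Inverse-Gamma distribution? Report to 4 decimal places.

18.4120

With known mean μ and an Inverse-Gamma(α, β) prior on σ², the Normal likelihood is conjugate: posterior is Inv-Gamma(α + n/2, β + Σ(xᵢ−μ)²/2).
Posterior: Inv-Gamma(8.7 + 5/2, 4.1 + 28.624/2) = Inv-Gamma(11.20, 18.4120).
Posterior β = 18.4120.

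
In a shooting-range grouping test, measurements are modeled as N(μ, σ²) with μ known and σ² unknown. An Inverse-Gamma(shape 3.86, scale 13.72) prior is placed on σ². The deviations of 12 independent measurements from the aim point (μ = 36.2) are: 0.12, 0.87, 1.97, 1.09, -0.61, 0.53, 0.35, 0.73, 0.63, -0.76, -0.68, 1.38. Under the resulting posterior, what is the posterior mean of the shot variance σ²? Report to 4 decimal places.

With known mean μ and an Inverse-Gamma(α, β) prior on σ², the Normal likelihood is conjugate: posterior is Inv-Gamma(α + n/2, β + Σ(xᵢ−μ)²/2).
Σ(xᵢ−μ)² = (0.12)² + (0.87)² + (1.97)² + (1.09)² + (-0.61)² + (0.53)² + (0.35)² + (0.73)² + (0.63)² + (-0.76)² + (-0.68)² + (1.38)² = 10.4900.
Posterior: Inv-Gamma(3.86 + 12/2, 13.72 + 10.4900/2) = Inv-Gamma(9.86, 18.96500).
E[σ²|data] = β/(α−1) = 18.96500/8.86 = 2.1405.

2.1405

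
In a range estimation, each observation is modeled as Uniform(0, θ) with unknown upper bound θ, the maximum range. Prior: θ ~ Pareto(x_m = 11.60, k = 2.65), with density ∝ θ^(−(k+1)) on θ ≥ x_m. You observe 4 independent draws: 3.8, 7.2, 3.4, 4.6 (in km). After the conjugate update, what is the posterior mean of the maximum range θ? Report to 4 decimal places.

13.6531

A Pareto(scale x_m, shape k) prior on the upper bound θ of Uniform(0, θ) is conjugate: posterior is Pareto(max(x_m, max xᵢ), k + n).
Sample maximum = 7.2; prior scale x_m = 11.60 → posterior scale = max = 11.60.
Posterior shape = 2.65 + 4 = 6.65.
E[θ|data] = k·x_m/(k−1) = 6.65·11.60/5.65 = 13.6531.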